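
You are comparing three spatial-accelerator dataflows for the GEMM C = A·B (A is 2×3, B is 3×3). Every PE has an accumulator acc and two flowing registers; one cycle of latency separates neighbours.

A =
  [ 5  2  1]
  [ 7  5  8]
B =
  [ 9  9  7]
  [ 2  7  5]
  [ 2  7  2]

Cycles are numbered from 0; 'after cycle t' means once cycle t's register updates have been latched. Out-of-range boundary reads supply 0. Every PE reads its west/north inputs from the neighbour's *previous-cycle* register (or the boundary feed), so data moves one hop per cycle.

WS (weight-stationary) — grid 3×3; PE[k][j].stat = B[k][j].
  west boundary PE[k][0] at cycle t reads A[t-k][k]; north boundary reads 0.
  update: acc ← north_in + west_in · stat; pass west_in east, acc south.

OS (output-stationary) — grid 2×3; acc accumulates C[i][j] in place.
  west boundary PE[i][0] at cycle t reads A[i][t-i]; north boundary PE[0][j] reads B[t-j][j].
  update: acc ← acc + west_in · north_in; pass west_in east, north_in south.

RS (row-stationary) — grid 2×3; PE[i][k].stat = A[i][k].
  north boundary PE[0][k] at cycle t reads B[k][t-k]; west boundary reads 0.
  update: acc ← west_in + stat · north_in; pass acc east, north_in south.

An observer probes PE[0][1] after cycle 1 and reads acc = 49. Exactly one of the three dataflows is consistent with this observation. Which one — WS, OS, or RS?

dataflow = RS

WS [3×3] PE[0][1] across cycles:
  @0  [0,1]  acc 0  |  →0  ↓0
  @1  [0,1]  acc 45  |  →5  ↓45
OS [2×3] PE[0][1] across cycles:
  @0  [0,1]  acc 0  |  →0  ↓0
  @1  [0,1]  acc 45  |  →5  ↓9
RS [2×3] PE[0][1] across cycles:
  @0  [0,1]  acc 0  |  →0  ↓0
  @1  [0,1]  acc 49  |  →49  ↓2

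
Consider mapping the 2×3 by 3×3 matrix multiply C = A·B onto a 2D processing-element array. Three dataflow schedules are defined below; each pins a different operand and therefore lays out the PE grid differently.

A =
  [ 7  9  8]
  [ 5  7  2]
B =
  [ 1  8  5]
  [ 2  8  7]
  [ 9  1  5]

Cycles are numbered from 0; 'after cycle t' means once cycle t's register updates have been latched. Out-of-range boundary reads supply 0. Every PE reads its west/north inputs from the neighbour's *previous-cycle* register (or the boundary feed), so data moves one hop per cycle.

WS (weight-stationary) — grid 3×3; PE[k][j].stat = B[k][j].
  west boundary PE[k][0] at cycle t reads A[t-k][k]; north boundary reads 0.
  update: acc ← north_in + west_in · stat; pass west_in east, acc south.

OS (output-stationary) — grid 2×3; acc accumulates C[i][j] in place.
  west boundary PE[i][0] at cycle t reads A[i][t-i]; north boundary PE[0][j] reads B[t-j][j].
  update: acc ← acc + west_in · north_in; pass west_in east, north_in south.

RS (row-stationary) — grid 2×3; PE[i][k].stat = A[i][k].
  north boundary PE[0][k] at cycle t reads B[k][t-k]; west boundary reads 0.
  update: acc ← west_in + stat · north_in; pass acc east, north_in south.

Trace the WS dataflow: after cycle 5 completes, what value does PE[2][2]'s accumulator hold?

PE[2][2].acc = 84

WS 3×3: PE[2][2] cycle-by-cycle (with neighbour feeds):
  step 0 · PE1,2: acc=0; fwd→0 fwd↓0
  step 0 · PE2,1: acc=0; fwd→0 fwd↓0
  step 0 · PE2,2: acc=0; fwd→0 fwd↓0
  step 1 · PE1,2: acc=0; fwd→0 fwd↓0
  step 1 · PE2,1: acc=0; fwd→0 fwd↓0
  step 1 · PE2,2: acc=0; fwd→0 fwd↓0
  step 2 · PE1,2: acc=0; fwd→0 fwd↓0
  step 2 · PE2,1: acc=0; fwd→0 fwd↓0
  step 2 · PE2,2: acc=0; fwd→0 fwd↓0
  step 3 · PE1,2: acc=98; fwd→9 fwd↓98
  step 3 · PE2,1: acc=136; fwd→8 fwd↓136
  step 3 · PE2,2: acc=0; fwd→0 fwd↓0
  step 4 · PE1,2: acc=74; fwd→7 fwd↓74
  step 4 · PE2,1: acc=98; fwd→2 fwd↓98
  step 4 · PE2,2: acc=138; fwd→8 fwd↓138
  step 5 · PE1,2: acc=0; fwd→0 fwd↓0
  step 5 · PE2,1: acc=0; fwd→0 fwd↓0
  step 5 · PE2,2: acc=84; fwd→2 fwd↓84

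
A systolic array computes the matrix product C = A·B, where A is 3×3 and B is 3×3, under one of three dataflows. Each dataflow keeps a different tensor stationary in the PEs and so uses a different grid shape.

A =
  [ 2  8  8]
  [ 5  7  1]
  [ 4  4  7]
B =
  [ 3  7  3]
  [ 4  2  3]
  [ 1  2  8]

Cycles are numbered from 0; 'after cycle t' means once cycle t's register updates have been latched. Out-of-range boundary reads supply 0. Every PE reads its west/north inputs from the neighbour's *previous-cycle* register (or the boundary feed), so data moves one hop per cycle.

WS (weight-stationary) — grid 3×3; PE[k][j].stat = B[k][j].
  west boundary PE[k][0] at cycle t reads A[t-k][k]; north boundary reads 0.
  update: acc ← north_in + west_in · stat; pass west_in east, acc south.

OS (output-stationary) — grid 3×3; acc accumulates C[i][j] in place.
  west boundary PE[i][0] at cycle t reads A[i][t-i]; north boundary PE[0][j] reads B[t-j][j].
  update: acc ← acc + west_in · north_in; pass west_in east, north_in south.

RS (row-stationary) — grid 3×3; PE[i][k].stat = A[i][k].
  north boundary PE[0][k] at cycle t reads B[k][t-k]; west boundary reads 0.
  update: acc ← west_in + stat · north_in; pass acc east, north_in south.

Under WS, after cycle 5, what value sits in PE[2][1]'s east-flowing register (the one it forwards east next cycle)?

register = 7

WS 3×3: PE[2][1] cycle-by-cycle (with neighbour feeds):
  cycle 0: PE[1][1] → acc 0, east 0, south 0
  cycle 0: PE[2][0] → acc 0, east 0, south 0
  cycle 0: PE[2][1] → acc 0, east 0, south 0
  cycle 1: PE[1][1] → acc 0, east 0, south 0
  cycle 1: PE[2][0] → acc 0, east 0, south 0
  cycle 1: PE[2][1] → acc 0, east 0, south 0
  cycle 2: PE[1][1] → acc 30, east 8, south 30
  cycle 2: PE[2][0] → acc 46, east 8, south 46
  cycle 2: PE[2][1] → acc 0, east 0, south 0
  cycle 3: PE[1][1] → acc 49, east 7, south 49
  cycle 3: PE[2][0] → acc 44, east 1, south 44
  cycle 3: PE[2][1] → acc 46, east 8, south 46
  cycle 4: PE[1][1] → acc 36, east 4, south 36
  cycle 4: PE[2][0] → acc 35, east 7, south 35
  cycle 4: PE[2][1] → acc 51, east 1, south 51
  cycle 5: PE[1][1] → acc 0, east 0, south 0
  cycle 5: PE[2][0] → acc 0, east 0, south 0
  cycle 5: PE[2][1] → acc 50, east 7, south 50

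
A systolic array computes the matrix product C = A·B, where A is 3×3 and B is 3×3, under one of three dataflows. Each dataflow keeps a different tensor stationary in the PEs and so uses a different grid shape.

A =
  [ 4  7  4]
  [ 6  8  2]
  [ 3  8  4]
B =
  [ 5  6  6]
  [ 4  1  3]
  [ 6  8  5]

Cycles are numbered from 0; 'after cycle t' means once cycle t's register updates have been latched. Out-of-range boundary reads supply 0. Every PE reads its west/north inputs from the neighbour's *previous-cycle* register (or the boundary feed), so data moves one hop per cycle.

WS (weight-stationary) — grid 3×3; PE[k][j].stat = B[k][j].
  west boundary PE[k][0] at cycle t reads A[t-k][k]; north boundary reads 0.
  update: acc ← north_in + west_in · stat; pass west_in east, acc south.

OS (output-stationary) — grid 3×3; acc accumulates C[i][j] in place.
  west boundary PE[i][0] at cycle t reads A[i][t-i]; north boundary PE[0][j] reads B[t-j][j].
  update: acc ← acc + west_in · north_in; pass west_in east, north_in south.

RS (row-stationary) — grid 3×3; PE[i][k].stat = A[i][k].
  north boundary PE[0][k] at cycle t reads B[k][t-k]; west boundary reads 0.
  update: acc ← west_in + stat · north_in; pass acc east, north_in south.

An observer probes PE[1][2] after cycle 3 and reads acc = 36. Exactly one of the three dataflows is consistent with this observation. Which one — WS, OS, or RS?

dataflow = OS

Under WS (3×3), PE[1][2]:
  step 0 · PE1,2: acc=0; fwd→0 fwd↓0
  step 1 · PE1,2: acc=0; fwd→0 fwd↓0
  step 2 · PE1,2: acc=0; fwd→0 fwd↓0
  step 3 · PE1,2: acc=45; fwd→7 fwd↓45
Under OS (3×3), PE[1][2]:
  step 0 · PE1,2: acc=0; fwd→0 fwd↓0
  step 1 · PE1,2: acc=0; fwd→0 fwd↓0
  step 2 · PE1,2: acc=0; fwd→0 fwd↓0
  step 3 · PE1,2: acc=36; fwd→6 fwd↓6
Under RS (3×3), PE[1][2]:
  step 0 · PE1,2: acc=0; fwd→0 fwd↓0
  step 1 · PE1,2: acc=0; fwd→0 fwd↓0
  step 2 · PE1,2: acc=0; fwd→0 fwd↓0
  step 3 · PE1,2: acc=74; fwd→74 fwd↓6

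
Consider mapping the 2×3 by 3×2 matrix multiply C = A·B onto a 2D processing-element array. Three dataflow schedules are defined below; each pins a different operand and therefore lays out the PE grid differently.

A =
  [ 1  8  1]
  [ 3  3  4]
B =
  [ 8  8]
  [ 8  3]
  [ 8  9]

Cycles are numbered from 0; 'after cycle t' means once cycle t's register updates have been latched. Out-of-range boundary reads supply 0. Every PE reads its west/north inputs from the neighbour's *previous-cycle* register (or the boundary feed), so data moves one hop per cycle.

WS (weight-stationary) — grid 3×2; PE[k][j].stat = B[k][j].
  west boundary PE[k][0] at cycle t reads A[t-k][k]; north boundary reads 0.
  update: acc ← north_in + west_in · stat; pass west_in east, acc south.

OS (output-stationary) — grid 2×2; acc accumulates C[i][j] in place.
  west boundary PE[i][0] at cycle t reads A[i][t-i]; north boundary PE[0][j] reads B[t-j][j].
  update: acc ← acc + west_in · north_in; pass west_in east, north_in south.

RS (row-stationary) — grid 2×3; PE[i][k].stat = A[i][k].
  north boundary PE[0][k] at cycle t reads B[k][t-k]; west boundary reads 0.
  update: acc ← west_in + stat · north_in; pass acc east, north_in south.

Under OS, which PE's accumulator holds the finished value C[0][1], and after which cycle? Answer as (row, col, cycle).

OS: C[0][1] accumulates in PE[0][1]:
  after 0 — PE[0][1] acc=0, pass-E 0, pass-S 0
  after 1 — PE[0][1] acc=8, pass-E 1, pass-S 8
  after 2 — PE[0][1] acc=32, pass-E 8, pass-S 3
  after 3 — PE[0][1] acc=41, pass-E 1, pass-S 9

(row, col, cycle) = (0, 1, 3)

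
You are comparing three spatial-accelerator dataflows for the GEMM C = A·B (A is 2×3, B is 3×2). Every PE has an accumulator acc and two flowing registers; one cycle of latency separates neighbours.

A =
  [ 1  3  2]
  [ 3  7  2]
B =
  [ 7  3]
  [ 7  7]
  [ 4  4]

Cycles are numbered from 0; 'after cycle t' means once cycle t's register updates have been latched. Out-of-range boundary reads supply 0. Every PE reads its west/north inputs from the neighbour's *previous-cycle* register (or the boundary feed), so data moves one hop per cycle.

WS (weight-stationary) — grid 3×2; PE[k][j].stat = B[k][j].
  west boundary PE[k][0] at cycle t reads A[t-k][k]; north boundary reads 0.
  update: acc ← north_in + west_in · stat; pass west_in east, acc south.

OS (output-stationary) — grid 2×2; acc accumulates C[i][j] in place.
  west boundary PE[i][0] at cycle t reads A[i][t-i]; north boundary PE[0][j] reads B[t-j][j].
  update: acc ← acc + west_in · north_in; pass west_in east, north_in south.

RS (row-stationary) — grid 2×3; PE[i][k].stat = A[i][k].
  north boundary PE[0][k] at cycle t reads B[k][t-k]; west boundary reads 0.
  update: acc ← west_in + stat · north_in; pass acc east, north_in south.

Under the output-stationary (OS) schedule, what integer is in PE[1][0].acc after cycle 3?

PE[1][0].acc = 78

OS (2×2). Following PE[1][0] plus its west/north inputs:
  @0  [0,0]  acc 7  |  →1  ↓7
  @0  [1,0]  acc 0  |  →0  ↓0
  @1  [0,0]  acc 28  |  →3  ↓7
  @1  [1,0]  acc 21  |  →3  ↓7
  @2  [0,0]  acc 36  |  →2  ↓4
  @2  [1,0]  acc 70  |  →7  ↓7
  @3  [0,0]  acc 36  |  →0  ↓0
  @3  [1,0]  acc 78  |  →2  ↓4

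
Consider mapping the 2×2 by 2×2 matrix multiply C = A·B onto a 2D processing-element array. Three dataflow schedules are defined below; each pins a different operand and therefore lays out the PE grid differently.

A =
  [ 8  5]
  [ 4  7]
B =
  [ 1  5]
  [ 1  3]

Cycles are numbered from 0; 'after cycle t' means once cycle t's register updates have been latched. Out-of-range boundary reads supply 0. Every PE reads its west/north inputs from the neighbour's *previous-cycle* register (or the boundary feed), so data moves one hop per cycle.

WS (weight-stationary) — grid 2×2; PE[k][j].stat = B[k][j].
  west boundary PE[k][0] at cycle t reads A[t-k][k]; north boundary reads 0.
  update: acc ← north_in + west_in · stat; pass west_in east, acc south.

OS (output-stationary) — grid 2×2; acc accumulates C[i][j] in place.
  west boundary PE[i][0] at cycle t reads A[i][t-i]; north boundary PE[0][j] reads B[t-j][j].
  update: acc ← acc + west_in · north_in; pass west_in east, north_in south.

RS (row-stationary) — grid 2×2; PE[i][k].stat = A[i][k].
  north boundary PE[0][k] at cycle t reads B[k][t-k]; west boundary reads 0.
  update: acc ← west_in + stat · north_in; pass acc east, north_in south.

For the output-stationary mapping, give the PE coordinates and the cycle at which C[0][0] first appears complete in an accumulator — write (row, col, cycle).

OS: C[0][0] accumulates in PE[0][0]:
  @0  [0,0]  acc 8  |  →8  ↓1
  @1  [0,0]  acc 13  |  →5  ↓1

(row, col, cycle) = (0, 0, 1)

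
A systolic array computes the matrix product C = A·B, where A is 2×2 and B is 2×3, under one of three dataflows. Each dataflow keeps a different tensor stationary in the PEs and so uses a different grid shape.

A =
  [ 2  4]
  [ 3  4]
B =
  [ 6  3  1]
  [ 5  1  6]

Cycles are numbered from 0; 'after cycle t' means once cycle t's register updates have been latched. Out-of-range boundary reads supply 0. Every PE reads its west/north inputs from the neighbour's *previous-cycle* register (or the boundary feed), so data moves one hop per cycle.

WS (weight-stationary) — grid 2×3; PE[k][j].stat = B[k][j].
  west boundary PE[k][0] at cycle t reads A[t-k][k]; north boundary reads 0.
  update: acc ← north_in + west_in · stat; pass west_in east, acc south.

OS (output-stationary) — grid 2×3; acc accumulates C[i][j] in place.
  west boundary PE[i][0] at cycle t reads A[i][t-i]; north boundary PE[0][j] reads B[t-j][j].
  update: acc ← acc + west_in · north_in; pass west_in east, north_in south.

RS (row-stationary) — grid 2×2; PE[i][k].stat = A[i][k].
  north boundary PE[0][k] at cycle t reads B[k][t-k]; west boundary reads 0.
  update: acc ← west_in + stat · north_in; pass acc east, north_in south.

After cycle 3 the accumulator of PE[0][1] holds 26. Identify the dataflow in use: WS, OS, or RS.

dataflow = RS

WS (2×3 grid), PE[0][1]:
  [0] (0,1) acc=0 (h:0 v:0)
  [1] (0,1) acc=6 (h:2 v:6)
  [2] (0,1) acc=9 (h:3 v:9)
  [3] (0,1) acc=0 (h:0 v:0)
OS (2×3 grid), PE[0][1]:
  [0] (0,1) acc=0 (h:0 v:0)
  [1] (0,1) acc=6 (h:2 v:3)
  [2] (0,1) acc=10 (h:4 v:1)
  [3] (0,1) acc=10 (h:0 v:0)
RS (2×2 grid), PE[0][1]:
  [0] (0,1) acc=0 (h:0 v:0)
  [1] (0,1) acc=32 (h:32 v:5)
  [2] (0,1) acc=10 (h:10 v:1)
  [3] (0,1) acc=26 (h:26 v:6)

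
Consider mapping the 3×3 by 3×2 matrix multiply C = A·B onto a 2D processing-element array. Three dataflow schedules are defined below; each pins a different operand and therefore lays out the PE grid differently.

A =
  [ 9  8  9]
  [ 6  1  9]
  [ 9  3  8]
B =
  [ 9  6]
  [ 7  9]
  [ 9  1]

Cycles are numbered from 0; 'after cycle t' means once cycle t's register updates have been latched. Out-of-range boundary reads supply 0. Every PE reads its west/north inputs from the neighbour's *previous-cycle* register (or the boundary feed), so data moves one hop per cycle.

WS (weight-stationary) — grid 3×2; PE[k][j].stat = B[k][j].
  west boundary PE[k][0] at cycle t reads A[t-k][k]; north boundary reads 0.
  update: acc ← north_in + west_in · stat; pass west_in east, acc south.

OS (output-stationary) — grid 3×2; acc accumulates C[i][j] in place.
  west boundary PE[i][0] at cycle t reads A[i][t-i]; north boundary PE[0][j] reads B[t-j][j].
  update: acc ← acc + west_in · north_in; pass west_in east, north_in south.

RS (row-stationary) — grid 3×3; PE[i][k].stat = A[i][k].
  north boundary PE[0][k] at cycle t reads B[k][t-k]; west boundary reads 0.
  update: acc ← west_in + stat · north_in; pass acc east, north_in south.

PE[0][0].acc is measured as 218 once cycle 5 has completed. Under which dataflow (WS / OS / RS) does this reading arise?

dataflow = OS

WS [3×2] PE[0][0] across cycles:
  0: (0,0).acc=81  regs=<9,81>
  1: (0,0).acc=54  regs=<6,54>
  2: (0,0).acc=81  regs=<9,81>
  3: (0,0).acc=0  regs=<0,0>
  4: (0,0).acc=0  regs=<0,0>
  5: (0,0).acc=0  regs=<0,0>
OS [3×2] PE[0][0] across cycles:
  0: (0,0).acc=81  regs=<9,9>
  1: (0,0).acc=137  regs=<8,7>
  2: (0,0).acc=218  regs=<9,9>
  3: (0,0).acc=218  regs=<0,0>
  4: (0,0).acc=218  regs=<0,0>
  5: (0,0).acc=218  regs=<0,0>
RS [3×3] PE[0][0] across cycles:
  0: (0,0).acc=81  regs=<81,9>
  1: (0,0).acc=54  regs=<54,6>
  2: (0,0).acc=0  regs=<0,0>
  3: (0,0).acc=0  regs=<0,0>
  4: (0,0).acc=0  regs=<0,0>
  5: (0,0).acc=0  regs=<0,0>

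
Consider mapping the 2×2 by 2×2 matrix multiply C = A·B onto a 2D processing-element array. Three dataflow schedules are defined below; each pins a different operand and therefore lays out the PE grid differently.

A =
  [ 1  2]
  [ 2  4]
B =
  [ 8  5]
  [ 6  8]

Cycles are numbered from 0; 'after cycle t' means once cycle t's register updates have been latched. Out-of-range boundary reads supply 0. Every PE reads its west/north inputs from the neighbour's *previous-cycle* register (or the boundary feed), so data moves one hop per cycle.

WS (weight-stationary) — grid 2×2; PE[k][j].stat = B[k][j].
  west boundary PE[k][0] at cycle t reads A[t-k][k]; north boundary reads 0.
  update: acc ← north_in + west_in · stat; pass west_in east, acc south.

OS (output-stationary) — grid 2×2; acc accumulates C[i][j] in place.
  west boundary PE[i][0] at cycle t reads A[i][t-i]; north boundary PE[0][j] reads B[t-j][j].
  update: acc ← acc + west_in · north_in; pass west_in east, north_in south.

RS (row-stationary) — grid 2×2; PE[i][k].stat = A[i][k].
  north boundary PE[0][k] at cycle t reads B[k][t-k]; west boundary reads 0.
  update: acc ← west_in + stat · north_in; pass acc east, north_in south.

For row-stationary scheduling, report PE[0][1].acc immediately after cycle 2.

PE[0][1].acc = 21

RS (2×2). Following PE[0][1] plus its west/north inputs:
  [0] (0,0) acc=8 (h:8 v:8)
  [0] (0,1) acc=0 (h:0 v:0)
  [1] (0,0) acc=5 (h:5 v:5)
  [1] (0,1) acc=20 (h:20 v:6)
  [2] (0,0) acc=0 (h:0 v:0)
  [2] (0,1) acc=21 (h:21 v:8)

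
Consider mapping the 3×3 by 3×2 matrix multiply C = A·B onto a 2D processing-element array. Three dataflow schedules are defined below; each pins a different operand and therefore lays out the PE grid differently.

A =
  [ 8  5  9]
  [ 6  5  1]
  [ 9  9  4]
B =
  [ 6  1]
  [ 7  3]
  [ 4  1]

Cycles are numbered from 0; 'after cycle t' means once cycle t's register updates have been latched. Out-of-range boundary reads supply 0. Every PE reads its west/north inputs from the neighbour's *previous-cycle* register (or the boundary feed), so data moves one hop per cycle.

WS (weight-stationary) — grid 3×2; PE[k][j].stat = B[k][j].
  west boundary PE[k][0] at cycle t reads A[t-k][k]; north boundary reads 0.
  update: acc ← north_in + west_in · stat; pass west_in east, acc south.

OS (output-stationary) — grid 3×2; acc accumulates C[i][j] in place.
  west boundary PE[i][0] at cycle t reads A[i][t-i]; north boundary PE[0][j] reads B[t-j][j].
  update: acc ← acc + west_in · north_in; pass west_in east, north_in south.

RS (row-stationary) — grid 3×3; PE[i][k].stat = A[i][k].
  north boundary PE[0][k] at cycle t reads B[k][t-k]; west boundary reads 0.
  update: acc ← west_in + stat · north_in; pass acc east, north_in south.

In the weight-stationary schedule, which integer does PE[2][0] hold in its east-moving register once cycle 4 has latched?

Tracing WS — 3×2 array, target PE[2][0]:
  @0  [1,0]  acc 0  |  →0  ↓0
  @0  [2,0]  acc 0  |  →0  ↓0
  @1  [1,0]  acc 83  |  →5  ↓83
  @1  [2,0]  acc 0  |  →0  ↓0
  @2  [1,0]  acc 71  |  →5  ↓71
  @2  [2,0]  acc 119  |  →9  ↓119
  @3  [1,0]  acc 117  |  →9  ↓117
  @3  [2,0]  acc 75  |  →1  ↓75
  @4  [1,0]  acc 0  |  →0  ↓0
  @4  [2,0]  acc 133  |  →4  ↓133

register = 4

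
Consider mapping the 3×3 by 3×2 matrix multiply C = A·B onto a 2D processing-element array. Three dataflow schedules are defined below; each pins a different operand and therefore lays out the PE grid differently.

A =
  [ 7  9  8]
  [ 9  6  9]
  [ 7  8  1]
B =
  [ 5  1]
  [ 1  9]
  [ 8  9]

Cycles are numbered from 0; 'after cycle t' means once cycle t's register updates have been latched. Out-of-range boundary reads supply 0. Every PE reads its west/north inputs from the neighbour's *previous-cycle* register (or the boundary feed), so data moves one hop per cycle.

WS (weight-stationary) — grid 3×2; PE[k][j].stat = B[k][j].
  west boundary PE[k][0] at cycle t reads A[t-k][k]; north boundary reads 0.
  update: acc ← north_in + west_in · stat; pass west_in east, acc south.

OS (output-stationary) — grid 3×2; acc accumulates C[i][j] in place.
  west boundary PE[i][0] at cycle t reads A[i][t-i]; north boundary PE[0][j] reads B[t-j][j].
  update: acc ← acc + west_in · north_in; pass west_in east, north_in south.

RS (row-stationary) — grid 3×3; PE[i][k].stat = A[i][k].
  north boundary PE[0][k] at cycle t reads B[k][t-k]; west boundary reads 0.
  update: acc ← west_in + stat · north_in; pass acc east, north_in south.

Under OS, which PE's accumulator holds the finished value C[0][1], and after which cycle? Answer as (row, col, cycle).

Under OS, C[0][1] lands at PE[0][1]:
  step 0 · PE0,1: acc=0; fwd→0 fwd↓0
  step 1 · PE0,1: acc=7; fwd→7 fwd↓1
  step 2 · PE0,1: acc=88; fwd→9 fwd↓9
  step 3 · PE0,1: acc=160; fwd→8 fwd↓9

(row, col, cycle) = (0, 1, 3)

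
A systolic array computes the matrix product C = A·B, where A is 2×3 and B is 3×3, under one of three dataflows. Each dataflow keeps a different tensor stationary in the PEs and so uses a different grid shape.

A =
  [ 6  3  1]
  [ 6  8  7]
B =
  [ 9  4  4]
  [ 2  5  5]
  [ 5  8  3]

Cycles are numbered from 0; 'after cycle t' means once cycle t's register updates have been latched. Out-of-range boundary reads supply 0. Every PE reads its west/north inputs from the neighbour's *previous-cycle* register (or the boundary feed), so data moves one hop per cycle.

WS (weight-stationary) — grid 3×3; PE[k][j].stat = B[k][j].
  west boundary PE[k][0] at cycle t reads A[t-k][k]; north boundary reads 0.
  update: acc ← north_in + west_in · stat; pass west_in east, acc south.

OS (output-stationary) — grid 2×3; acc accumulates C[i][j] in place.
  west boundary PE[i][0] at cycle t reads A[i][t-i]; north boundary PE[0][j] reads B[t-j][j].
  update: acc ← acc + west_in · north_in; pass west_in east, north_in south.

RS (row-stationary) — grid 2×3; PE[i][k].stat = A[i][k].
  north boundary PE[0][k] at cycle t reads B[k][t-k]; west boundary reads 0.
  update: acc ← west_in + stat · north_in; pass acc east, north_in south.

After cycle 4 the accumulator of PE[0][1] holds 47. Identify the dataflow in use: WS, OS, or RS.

— WS: 3×3; PE[0][1] trace:
  cycle 0: PE[0][1] → acc 0, east 0, south 0
  cycle 1: PE[0][1] → acc 24, east 6, south 24
  cycle 2: PE[0][1] → acc 24, east 6, south 24
  cycle 3: PE[0][1] → acc 0, east 0, south 0
  cycle 4: PE[0][1] → acc 0, east 0, south 0
— OS: 2×3; PE[0][1] trace:
  cycle 0: PE[0][1] → acc 0, east 0, south 0
  cycle 1: PE[0][1] → acc 24, east 6, south 4
  cycle 2: PE[0][1] → acc 39, east 3, south 5
  cycle 3: PE[0][1] → acc 47, east 1, south 8
  cycle 4: PE[0][1] → acc 47, east 0, south 0
— RS: 2×3; PE[0][1] trace:
  cycle 0: PE[0][1] → acc 0, east 0, south 0
  cycle 1: PE[0][1] → acc 60, east 60, south 2
  cycle 2: PE[0][1] → acc 39, east 39, south 5
  cycle 3: PE[0][1] → acc 39, east 39, south 5
  cycle 4: PE[0][1] → acc 0, east 0, south 0

dataflow = OS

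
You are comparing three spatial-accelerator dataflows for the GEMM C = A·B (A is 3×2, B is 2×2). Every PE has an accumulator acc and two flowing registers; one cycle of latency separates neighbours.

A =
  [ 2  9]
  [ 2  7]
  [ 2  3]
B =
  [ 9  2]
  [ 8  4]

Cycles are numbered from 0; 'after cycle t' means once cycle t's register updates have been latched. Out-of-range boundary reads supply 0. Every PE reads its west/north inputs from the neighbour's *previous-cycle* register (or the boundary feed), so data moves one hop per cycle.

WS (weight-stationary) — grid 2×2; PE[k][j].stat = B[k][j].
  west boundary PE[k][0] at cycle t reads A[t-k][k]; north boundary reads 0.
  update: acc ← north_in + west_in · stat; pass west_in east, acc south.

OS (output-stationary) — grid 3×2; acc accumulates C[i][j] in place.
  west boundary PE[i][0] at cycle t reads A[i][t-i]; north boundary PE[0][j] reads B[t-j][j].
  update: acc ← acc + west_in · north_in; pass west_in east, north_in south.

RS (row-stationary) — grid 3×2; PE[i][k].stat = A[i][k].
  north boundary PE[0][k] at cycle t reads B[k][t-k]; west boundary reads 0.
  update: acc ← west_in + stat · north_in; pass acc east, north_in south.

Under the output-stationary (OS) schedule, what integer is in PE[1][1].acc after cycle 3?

OS 3×2: PE[1][1] cycle-by-cycle (with neighbour feeds):
  cycle 0: PE[0][1] → acc 0, east 0, south 0
  cycle 0: PE[1][0] → acc 0, east 0, south 0
  cycle 0: PE[1][1] → acc 0, east 0, south 0
  cycle 1: PE[0][1] → acc 4, east 2, south 2
  cycle 1: PE[1][0] → acc 18, east 2, south 9
  cycle 1: PE[1][1] → acc 0, east 0, south 0
  cycle 2: PE[0][1] → acc 40, east 9, south 4
  cycle 2: PE[1][0] → acc 74, east 7, south 8
  cycle 2: PE[1][1] → acc 4, east 2, south 2
  cycle 3: PE[0][1] → acc 40, east 0, south 0
  cycle 3: PE[1][0] → acc 74, east 0, south 0
  cycle 3: PE[1][1] → acc 32, east 7, south 4

PE[1][1].acc = 32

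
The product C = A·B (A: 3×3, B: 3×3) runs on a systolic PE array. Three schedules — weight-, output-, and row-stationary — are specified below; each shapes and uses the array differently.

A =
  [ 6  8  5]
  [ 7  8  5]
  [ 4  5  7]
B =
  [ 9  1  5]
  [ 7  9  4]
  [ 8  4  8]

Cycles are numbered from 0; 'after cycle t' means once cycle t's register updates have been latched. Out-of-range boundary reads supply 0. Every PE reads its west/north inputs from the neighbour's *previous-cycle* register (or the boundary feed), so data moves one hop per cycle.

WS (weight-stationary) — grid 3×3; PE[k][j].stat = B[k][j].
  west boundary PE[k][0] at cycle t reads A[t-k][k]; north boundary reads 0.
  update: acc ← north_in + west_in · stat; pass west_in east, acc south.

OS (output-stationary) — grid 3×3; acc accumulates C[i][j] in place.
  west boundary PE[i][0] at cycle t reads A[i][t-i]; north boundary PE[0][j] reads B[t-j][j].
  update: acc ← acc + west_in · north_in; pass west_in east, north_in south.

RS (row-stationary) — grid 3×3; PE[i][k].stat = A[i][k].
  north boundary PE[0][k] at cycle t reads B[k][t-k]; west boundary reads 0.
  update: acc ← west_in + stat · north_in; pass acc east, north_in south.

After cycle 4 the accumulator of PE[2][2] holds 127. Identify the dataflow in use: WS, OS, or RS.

Under WS (3×3), PE[2][2]:
  c0 r2c2: 0 / 0 / 0
  c1 r2c2: 0 / 0 / 0
  c2 r2c2: 0 / 0 / 0
  c3 r2c2: 0 / 0 / 0
  c4 r2c2: 102 / 5 / 102
Under OS (3×3), PE[2][2]:
  c0 r2c2: 0 / 0 / 0
  c1 r2c2: 0 / 0 / 0
  c2 r2c2: 0 / 0 / 0
  c3 r2c2: 0 / 0 / 0
  c4 r2c2: 20 / 4 / 5
Under RS (3×3), PE[2][2]:
  c0 r2c2: 0 / 0 / 0
  c1 r2c2: 0 / 0 / 0
  c2 r2c2: 0 / 0 / 0
  c3 r2c2: 0 / 0 / 0
  c4 r2c2: 127 / 127 / 8

dataflow = RS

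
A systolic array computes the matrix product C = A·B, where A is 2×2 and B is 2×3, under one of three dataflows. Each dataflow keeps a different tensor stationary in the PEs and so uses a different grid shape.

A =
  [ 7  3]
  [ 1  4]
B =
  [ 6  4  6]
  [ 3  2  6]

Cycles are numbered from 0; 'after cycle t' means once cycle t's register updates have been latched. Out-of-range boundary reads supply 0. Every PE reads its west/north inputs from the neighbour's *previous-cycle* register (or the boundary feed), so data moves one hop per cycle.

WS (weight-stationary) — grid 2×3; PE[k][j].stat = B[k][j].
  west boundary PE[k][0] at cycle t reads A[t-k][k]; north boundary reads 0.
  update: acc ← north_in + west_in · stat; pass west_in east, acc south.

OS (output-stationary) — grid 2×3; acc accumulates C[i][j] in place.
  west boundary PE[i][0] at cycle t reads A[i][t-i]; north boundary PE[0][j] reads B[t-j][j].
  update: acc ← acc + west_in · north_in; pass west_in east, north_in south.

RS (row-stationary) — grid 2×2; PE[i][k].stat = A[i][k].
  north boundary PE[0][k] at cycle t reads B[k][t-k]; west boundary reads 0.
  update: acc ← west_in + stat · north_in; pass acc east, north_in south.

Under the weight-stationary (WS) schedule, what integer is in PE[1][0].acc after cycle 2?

PE[1][0].acc = 18

Tracing WS — 2×3 array, target PE[1][0]:
  0: (0,0).acc=42  regs=<7,42>
  0: (1,0).acc=0  regs=<0,0>
  1: (0,0).acc=6  regs=<1,6>
  1: (1,0).acc=51  regs=<3,51>
  2: (0,0).acc=0  regs=<0,0>
  2: (1,0).acc=18  regs=<4,18>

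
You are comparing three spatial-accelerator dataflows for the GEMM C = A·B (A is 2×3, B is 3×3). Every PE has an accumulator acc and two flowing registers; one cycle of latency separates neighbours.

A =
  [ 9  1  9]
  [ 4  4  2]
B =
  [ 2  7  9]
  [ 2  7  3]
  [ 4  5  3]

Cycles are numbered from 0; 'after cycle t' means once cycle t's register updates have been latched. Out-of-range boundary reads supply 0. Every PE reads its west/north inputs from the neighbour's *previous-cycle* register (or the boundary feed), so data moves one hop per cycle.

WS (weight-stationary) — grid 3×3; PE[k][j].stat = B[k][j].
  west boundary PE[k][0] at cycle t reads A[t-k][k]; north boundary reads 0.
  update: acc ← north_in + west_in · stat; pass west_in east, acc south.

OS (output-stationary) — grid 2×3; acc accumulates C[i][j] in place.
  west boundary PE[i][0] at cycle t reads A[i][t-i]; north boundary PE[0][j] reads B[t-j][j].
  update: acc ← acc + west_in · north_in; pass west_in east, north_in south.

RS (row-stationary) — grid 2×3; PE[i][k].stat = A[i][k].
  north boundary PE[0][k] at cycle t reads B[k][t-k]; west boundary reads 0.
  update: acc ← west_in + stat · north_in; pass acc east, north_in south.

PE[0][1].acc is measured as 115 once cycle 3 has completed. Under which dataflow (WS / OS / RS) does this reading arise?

WS (3×3 grid), PE[0][1]:
  0: (0,1).acc=0  regs=<0,0>
  1: (0,1).acc=63  regs=<9,63>
  2: (0,1).acc=28  regs=<4,28>
  3: (0,1).acc=0  regs=<0,0>
OS (2×3 grid), PE[0][1]:
  0: (0,1).acc=0  regs=<0,0>
  1: (0,1).acc=63  regs=<9,7>
  2: (0,1).acc=70  regs=<1,7>
  3: (0,1).acc=115  regs=<9,5>
RS (2×3 grid), PE[0][1]:
  0: (0,1).acc=0  regs=<0,0>
  1: (0,1).acc=20  regs=<20,2>
  2: (0,1).acc=70  regs=<70,7>
  3: (0,1).acc=84  regs=<84,3>

dataflow = OS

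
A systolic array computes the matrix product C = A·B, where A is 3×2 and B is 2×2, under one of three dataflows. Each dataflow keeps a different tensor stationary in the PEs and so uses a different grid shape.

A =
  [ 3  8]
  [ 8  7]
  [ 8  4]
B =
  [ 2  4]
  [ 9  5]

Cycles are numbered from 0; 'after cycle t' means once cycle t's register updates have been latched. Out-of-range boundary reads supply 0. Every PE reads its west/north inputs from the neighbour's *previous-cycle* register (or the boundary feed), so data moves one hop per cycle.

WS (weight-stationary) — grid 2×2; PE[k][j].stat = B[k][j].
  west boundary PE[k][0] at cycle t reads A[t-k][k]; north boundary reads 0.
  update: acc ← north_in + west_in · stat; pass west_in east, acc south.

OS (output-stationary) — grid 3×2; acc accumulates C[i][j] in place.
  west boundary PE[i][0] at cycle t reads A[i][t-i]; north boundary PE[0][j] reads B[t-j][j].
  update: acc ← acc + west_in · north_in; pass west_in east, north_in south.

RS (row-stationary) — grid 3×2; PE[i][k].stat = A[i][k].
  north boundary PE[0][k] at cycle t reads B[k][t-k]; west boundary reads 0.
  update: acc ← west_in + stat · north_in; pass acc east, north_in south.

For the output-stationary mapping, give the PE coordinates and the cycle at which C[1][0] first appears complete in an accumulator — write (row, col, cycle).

OS: C[1][0] accumulates in PE[1][0]:
  c0 r1c0: 0 / 0 / 0
  c1 r1c0: 16 / 8 / 2
  c2 r1c0: 79 / 7 / 9

(row, col, cycle) = (1, 0, 2)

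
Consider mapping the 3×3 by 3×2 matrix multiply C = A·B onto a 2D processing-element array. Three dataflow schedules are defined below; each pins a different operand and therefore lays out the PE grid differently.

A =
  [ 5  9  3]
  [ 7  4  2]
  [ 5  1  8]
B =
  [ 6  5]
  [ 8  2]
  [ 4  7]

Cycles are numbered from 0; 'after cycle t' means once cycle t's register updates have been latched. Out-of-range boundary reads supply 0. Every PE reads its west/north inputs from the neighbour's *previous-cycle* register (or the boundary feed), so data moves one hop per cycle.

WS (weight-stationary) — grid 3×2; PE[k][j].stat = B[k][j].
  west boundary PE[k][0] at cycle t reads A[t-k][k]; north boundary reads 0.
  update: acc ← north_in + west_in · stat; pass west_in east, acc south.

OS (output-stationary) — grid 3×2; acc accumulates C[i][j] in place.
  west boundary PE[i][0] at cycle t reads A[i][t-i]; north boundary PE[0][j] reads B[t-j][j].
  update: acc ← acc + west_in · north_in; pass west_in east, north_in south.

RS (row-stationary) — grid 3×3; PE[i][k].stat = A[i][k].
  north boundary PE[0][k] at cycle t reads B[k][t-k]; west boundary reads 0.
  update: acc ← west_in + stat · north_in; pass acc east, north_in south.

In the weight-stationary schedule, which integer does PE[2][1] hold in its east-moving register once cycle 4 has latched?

register = 2

WS 3×2: PE[2][1] cycle-by-cycle (with neighbour feeds):
  after 0 — PE[1][1] acc=0, pass-E 0, pass-S 0
  after 0 — PE[2][0] acc=0, pass-E 0, pass-S 0
  after 0 — PE[2][1] acc=0, pass-E 0, pass-S 0
  after 1 — PE[1][1] acc=0, pass-E 0, pass-S 0
  after 1 — PE[2][0] acc=0, pass-E 0, pass-S 0
  after 1 — PE[2][1] acc=0, pass-E 0, pass-S 0
  after 2 — PE[1][1] acc=43, pass-E 9, pass-S 43
  after 2 — PE[2][0] acc=114, pass-E 3, pass-S 114
  after 2 — PE[2][1] acc=0, pass-E 0, pass-S 0
  after 3 — PE[1][1] acc=43, pass-E 4, pass-S 43
  after 3 — PE[2][0] acc=82, pass-E 2, pass-S 82
  after 3 — PE[2][1] acc=64, pass-E 3, pass-S 64
  after 4 — PE[1][1] acc=27, pass-E 1, pass-S 27
  after 4 — PE[2][0] acc=70, pass-E 8, pass-S 70
  after 4 — PE[2][1] acc=57, pass-E 2, pass-S 57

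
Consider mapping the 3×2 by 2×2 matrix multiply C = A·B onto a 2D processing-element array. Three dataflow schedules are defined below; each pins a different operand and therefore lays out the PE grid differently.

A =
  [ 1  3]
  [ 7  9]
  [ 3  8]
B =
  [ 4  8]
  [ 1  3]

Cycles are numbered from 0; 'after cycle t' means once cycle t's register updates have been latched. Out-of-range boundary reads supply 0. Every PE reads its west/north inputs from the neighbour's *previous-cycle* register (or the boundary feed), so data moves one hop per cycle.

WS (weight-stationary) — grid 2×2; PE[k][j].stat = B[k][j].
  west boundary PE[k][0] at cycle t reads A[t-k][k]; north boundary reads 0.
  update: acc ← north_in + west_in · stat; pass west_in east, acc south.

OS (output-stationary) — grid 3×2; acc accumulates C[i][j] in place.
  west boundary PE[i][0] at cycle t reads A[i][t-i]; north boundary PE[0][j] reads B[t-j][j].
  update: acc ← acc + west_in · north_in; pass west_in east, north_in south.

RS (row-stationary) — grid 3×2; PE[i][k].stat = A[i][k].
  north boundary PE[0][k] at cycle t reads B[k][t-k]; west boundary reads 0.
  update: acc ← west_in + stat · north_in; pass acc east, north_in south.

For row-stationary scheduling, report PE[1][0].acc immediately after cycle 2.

RS (3×2). Following PE[1][0] plus its west/north inputs:
  cycle 0: PE[0][0] → acc 4, east 4, south 4
  cycle 0: PE[1][0] → acc 0, east 0, south 0
  cycle 1: PE[0][0] → acc 8, east 8, south 8
  cycle 1: PE[1][0] → acc 28, east 28, south 4
  cycle 2: PE[0][0] → acc 0, east 0, south 0
  cycle 2: PE[1][0] → acc 56, east 56, south 8

PE[1][0].acc = 56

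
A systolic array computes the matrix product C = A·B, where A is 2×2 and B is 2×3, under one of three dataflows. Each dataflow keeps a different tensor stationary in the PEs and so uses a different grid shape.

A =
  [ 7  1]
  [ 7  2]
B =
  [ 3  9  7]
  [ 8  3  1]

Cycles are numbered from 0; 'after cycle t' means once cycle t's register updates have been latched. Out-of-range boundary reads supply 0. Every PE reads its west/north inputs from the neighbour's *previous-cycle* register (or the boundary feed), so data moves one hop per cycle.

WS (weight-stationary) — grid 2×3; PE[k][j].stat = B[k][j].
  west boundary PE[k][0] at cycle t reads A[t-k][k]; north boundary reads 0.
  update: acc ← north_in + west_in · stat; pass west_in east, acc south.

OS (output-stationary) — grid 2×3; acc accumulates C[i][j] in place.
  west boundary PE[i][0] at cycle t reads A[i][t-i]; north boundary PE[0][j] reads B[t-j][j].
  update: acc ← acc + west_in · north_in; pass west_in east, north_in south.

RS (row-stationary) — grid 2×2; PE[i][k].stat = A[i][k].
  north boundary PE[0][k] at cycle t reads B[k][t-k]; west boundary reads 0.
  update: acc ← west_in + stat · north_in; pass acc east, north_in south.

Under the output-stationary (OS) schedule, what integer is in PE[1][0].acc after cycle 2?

OS (2×3). Following PE[1][0] plus its west/north inputs:
  step 0 · PE0,0: acc=21; fwd→7 fwd↓3
  step 0 · PE1,0: acc=0; fwd→0 fwd↓0
  step 1 · PE0,0: acc=29; fwd→1 fwd↓8
  step 1 · PE1,0: acc=21; fwd→7 fwd↓3
  step 2 · PE0,0: acc=29; fwd→0 fwd↓0
  step 2 · PE1,0: acc=37; fwd→2 fwd↓8

PE[1][0].acc = 37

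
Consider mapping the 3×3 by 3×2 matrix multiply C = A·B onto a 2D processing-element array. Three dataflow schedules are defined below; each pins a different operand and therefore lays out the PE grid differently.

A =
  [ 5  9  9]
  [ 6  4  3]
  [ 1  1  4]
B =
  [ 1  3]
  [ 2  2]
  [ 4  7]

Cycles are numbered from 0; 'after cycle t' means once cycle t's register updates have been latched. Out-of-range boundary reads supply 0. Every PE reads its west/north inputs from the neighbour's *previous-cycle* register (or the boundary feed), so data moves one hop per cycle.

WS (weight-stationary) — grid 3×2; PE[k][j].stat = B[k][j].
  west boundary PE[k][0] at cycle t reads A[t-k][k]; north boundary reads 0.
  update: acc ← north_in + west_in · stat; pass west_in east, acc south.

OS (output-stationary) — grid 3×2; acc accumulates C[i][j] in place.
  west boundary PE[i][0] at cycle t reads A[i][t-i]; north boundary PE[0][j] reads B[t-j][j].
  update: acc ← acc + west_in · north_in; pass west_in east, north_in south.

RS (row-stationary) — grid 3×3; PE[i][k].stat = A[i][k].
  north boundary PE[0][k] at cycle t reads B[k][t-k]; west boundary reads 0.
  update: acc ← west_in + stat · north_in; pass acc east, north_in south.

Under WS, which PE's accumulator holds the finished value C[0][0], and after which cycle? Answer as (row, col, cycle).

(row, col, cycle) = (2, 0, 2)

WS — PE[2][0] is where C[0][0] collects:
  cycle 0: PE[2][0] → acc 0, east 0, south 0
  cycle 1: PE[2][0] → acc 0, east 0, south 0
  cycle 2: PE[2][0] → acc 59, east 9, south 59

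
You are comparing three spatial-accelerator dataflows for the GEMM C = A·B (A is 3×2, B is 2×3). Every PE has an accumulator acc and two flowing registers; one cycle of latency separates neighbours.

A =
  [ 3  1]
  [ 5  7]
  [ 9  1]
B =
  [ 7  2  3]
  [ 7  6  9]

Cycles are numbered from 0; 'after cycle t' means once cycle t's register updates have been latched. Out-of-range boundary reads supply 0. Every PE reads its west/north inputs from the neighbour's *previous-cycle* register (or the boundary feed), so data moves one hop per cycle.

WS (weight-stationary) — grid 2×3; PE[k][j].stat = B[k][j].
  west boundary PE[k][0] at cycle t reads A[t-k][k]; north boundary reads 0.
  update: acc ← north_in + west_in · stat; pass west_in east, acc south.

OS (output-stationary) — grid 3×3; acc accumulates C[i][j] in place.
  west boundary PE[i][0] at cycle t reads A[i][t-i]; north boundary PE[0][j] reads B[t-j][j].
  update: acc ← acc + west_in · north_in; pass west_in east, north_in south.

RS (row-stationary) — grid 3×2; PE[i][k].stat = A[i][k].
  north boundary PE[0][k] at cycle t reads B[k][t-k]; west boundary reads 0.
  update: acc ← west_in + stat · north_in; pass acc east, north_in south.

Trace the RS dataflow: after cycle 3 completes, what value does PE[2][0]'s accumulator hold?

RS 3×2: PE[2][0] cycle-by-cycle (with neighbour feeds):
  cycle 0: PE[1][0] → acc 0, east 0, south 0
  cycle 0: PE[2][0] → acc 0, east 0, south 0
  cycle 1: PE[1][0] → acc 35, east 35, south 7
  cycle 1: PE[2][0] → acc 0, east 0, south 0
  cycle 2: PE[1][0] → acc 10, east 10, south 2
  cycle 2: PE[2][0] → acc 63, east 63, south 7
  cycle 3: PE[1][0] → acc 15, east 15, south 3
  cycle 3: PE[2][0] → acc 18, east 18, south 2

PE[2][0].acc = 18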